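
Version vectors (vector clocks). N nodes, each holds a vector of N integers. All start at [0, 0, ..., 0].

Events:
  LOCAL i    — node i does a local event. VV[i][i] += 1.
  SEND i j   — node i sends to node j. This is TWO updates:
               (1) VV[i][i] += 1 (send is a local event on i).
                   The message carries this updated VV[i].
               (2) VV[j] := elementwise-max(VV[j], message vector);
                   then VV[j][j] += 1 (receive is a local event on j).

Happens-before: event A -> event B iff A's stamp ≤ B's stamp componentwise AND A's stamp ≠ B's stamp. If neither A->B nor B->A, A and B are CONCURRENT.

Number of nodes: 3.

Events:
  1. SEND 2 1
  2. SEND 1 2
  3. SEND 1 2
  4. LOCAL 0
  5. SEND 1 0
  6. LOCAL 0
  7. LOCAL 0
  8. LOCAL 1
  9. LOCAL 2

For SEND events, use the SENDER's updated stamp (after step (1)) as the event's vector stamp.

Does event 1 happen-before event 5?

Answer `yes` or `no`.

Answer: yes

Derivation:
Initial: VV[0]=[0, 0, 0]
Initial: VV[1]=[0, 0, 0]
Initial: VV[2]=[0, 0, 0]
Event 1: SEND 2->1: VV[2][2]++ -> VV[2]=[0, 0, 1], msg_vec=[0, 0, 1]; VV[1]=max(VV[1],msg_vec) then VV[1][1]++ -> VV[1]=[0, 1, 1]
Event 2: SEND 1->2: VV[1][1]++ -> VV[1]=[0, 2, 1], msg_vec=[0, 2, 1]; VV[2]=max(VV[2],msg_vec) then VV[2][2]++ -> VV[2]=[0, 2, 2]
Event 3: SEND 1->2: VV[1][1]++ -> VV[1]=[0, 3, 1], msg_vec=[0, 3, 1]; VV[2]=max(VV[2],msg_vec) then VV[2][2]++ -> VV[2]=[0, 3, 3]
Event 4: LOCAL 0: VV[0][0]++ -> VV[0]=[1, 0, 0]
Event 5: SEND 1->0: VV[1][1]++ -> VV[1]=[0, 4, 1], msg_vec=[0, 4, 1]; VV[0]=max(VV[0],msg_vec) then VV[0][0]++ -> VV[0]=[2, 4, 1]
Event 6: LOCAL 0: VV[0][0]++ -> VV[0]=[3, 4, 1]
Event 7: LOCAL 0: VV[0][0]++ -> VV[0]=[4, 4, 1]
Event 8: LOCAL 1: VV[1][1]++ -> VV[1]=[0, 5, 1]
Event 9: LOCAL 2: VV[2][2]++ -> VV[2]=[0, 3, 4]
Event 1 stamp: [0, 0, 1]
Event 5 stamp: [0, 4, 1]
[0, 0, 1] <= [0, 4, 1]? True. Equal? False. Happens-before: True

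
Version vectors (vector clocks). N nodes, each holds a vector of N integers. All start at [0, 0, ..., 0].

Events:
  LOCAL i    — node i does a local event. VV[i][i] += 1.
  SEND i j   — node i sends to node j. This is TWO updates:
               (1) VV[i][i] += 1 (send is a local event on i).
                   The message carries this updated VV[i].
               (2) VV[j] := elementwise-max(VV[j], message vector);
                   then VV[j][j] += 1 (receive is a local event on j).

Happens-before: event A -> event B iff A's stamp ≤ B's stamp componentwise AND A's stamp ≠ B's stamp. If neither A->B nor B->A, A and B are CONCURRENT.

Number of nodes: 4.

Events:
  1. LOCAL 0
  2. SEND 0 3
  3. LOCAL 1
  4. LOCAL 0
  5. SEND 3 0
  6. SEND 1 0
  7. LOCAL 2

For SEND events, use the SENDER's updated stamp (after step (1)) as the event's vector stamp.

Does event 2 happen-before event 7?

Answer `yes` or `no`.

Initial: VV[0]=[0, 0, 0, 0]
Initial: VV[1]=[0, 0, 0, 0]
Initial: VV[2]=[0, 0, 0, 0]
Initial: VV[3]=[0, 0, 0, 0]
Event 1: LOCAL 0: VV[0][0]++ -> VV[0]=[1, 0, 0, 0]
Event 2: SEND 0->3: VV[0][0]++ -> VV[0]=[2, 0, 0, 0], msg_vec=[2, 0, 0, 0]; VV[3]=max(VV[3],msg_vec) then VV[3][3]++ -> VV[3]=[2, 0, 0, 1]
Event 3: LOCAL 1: VV[1][1]++ -> VV[1]=[0, 1, 0, 0]
Event 4: LOCAL 0: VV[0][0]++ -> VV[0]=[3, 0, 0, 0]
Event 5: SEND 3->0: VV[3][3]++ -> VV[3]=[2, 0, 0, 2], msg_vec=[2, 0, 0, 2]; VV[0]=max(VV[0],msg_vec) then VV[0][0]++ -> VV[0]=[4, 0, 0, 2]
Event 6: SEND 1->0: VV[1][1]++ -> VV[1]=[0, 2, 0, 0], msg_vec=[0, 2, 0, 0]; VV[0]=max(VV[0],msg_vec) then VV[0][0]++ -> VV[0]=[5, 2, 0, 2]
Event 7: LOCAL 2: VV[2][2]++ -> VV[2]=[0, 0, 1, 0]
Event 2 stamp: [2, 0, 0, 0]
Event 7 stamp: [0, 0, 1, 0]
[2, 0, 0, 0] <= [0, 0, 1, 0]? False. Equal? False. Happens-before: False

Answer: no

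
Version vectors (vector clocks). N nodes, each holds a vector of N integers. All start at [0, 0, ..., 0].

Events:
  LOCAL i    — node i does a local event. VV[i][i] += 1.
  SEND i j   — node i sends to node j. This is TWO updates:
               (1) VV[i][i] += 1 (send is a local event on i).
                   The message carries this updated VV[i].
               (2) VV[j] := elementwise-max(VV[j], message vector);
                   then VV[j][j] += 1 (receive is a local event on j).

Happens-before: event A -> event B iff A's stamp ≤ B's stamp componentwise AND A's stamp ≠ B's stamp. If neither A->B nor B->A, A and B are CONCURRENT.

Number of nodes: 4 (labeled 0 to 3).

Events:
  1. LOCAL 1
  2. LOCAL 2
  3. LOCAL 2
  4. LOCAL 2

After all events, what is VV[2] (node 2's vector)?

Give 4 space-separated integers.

Answer: 0 0 3 0

Derivation:
Initial: VV[0]=[0, 0, 0, 0]
Initial: VV[1]=[0, 0, 0, 0]
Initial: VV[2]=[0, 0, 0, 0]
Initial: VV[3]=[0, 0, 0, 0]
Event 1: LOCAL 1: VV[1][1]++ -> VV[1]=[0, 1, 0, 0]
Event 2: LOCAL 2: VV[2][2]++ -> VV[2]=[0, 0, 1, 0]
Event 3: LOCAL 2: VV[2][2]++ -> VV[2]=[0, 0, 2, 0]
Event 4: LOCAL 2: VV[2][2]++ -> VV[2]=[0, 0, 3, 0]
Final vectors: VV[0]=[0, 0, 0, 0]; VV[1]=[0, 1, 0, 0]; VV[2]=[0, 0, 3, 0]; VV[3]=[0, 0, 0, 0]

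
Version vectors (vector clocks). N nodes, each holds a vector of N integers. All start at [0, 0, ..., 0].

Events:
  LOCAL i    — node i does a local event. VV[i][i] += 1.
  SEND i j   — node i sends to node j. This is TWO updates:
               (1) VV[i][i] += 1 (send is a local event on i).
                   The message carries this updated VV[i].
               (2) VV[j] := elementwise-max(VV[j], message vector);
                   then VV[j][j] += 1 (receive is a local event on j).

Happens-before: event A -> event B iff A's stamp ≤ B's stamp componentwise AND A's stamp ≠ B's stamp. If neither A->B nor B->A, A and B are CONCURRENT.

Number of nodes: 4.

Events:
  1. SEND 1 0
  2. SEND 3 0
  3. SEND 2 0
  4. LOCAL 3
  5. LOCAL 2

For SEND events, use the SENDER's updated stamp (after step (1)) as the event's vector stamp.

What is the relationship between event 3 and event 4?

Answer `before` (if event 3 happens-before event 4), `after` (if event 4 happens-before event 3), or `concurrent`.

Answer: concurrent

Derivation:
Initial: VV[0]=[0, 0, 0, 0]
Initial: VV[1]=[0, 0, 0, 0]
Initial: VV[2]=[0, 0, 0, 0]
Initial: VV[3]=[0, 0, 0, 0]
Event 1: SEND 1->0: VV[1][1]++ -> VV[1]=[0, 1, 0, 0], msg_vec=[0, 1, 0, 0]; VV[0]=max(VV[0],msg_vec) then VV[0][0]++ -> VV[0]=[1, 1, 0, 0]
Event 2: SEND 3->0: VV[3][3]++ -> VV[3]=[0, 0, 0, 1], msg_vec=[0, 0, 0, 1]; VV[0]=max(VV[0],msg_vec) then VV[0][0]++ -> VV[0]=[2, 1, 0, 1]
Event 3: SEND 2->0: VV[2][2]++ -> VV[2]=[0, 0, 1, 0], msg_vec=[0, 0, 1, 0]; VV[0]=max(VV[0],msg_vec) then VV[0][0]++ -> VV[0]=[3, 1, 1, 1]
Event 4: LOCAL 3: VV[3][3]++ -> VV[3]=[0, 0, 0, 2]
Event 5: LOCAL 2: VV[2][2]++ -> VV[2]=[0, 0, 2, 0]
Event 3 stamp: [0, 0, 1, 0]
Event 4 stamp: [0, 0, 0, 2]
[0, 0, 1, 0] <= [0, 0, 0, 2]? False
[0, 0, 0, 2] <= [0, 0, 1, 0]? False
Relation: concurrent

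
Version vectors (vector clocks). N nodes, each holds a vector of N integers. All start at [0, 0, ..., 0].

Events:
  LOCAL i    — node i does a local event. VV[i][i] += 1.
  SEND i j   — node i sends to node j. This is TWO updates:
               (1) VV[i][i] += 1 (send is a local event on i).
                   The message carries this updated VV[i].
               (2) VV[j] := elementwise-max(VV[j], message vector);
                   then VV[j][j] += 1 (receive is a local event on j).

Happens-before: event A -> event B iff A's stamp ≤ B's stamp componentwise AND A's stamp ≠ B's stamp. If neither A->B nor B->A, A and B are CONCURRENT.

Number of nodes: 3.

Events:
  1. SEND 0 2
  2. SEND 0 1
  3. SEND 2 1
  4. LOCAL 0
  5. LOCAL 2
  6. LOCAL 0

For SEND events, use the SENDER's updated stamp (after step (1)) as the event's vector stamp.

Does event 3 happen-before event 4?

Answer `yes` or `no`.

Answer: no

Derivation:
Initial: VV[0]=[0, 0, 0]
Initial: VV[1]=[0, 0, 0]
Initial: VV[2]=[0, 0, 0]
Event 1: SEND 0->2: VV[0][0]++ -> VV[0]=[1, 0, 0], msg_vec=[1, 0, 0]; VV[2]=max(VV[2],msg_vec) then VV[2][2]++ -> VV[2]=[1, 0, 1]
Event 2: SEND 0->1: VV[0][0]++ -> VV[0]=[2, 0, 0], msg_vec=[2, 0, 0]; VV[1]=max(VV[1],msg_vec) then VV[1][1]++ -> VV[1]=[2, 1, 0]
Event 3: SEND 2->1: VV[2][2]++ -> VV[2]=[1, 0, 2], msg_vec=[1, 0, 2]; VV[1]=max(VV[1],msg_vec) then VV[1][1]++ -> VV[1]=[2, 2, 2]
Event 4: LOCAL 0: VV[0][0]++ -> VV[0]=[3, 0, 0]
Event 5: LOCAL 2: VV[2][2]++ -> VV[2]=[1, 0, 3]
Event 6: LOCAL 0: VV[0][0]++ -> VV[0]=[4, 0, 0]
Event 3 stamp: [1, 0, 2]
Event 4 stamp: [3, 0, 0]
[1, 0, 2] <= [3, 0, 0]? False. Equal? False. Happens-before: False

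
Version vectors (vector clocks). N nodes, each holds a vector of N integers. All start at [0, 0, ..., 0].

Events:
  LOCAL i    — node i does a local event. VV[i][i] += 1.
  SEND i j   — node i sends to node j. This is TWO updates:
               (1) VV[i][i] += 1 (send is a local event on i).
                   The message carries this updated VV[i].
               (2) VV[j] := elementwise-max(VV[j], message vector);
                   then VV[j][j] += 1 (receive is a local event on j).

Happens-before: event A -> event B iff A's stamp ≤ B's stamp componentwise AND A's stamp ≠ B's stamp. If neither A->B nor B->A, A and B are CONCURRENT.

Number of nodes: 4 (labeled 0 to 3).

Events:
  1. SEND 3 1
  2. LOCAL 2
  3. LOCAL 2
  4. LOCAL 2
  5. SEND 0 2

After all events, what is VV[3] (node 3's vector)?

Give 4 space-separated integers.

Initial: VV[0]=[0, 0, 0, 0]
Initial: VV[1]=[0, 0, 0, 0]
Initial: VV[2]=[0, 0, 0, 0]
Initial: VV[3]=[0, 0, 0, 0]
Event 1: SEND 3->1: VV[3][3]++ -> VV[3]=[0, 0, 0, 1], msg_vec=[0, 0, 0, 1]; VV[1]=max(VV[1],msg_vec) then VV[1][1]++ -> VV[1]=[0, 1, 0, 1]
Event 2: LOCAL 2: VV[2][2]++ -> VV[2]=[0, 0, 1, 0]
Event 3: LOCAL 2: VV[2][2]++ -> VV[2]=[0, 0, 2, 0]
Event 4: LOCAL 2: VV[2][2]++ -> VV[2]=[0, 0, 3, 0]
Event 5: SEND 0->2: VV[0][0]++ -> VV[0]=[1, 0, 0, 0], msg_vec=[1, 0, 0, 0]; VV[2]=max(VV[2],msg_vec) then VV[2][2]++ -> VV[2]=[1, 0, 4, 0]
Final vectors: VV[0]=[1, 0, 0, 0]; VV[1]=[0, 1, 0, 1]; VV[2]=[1, 0, 4, 0]; VV[3]=[0, 0, 0, 1]

Answer: 0 0 0 1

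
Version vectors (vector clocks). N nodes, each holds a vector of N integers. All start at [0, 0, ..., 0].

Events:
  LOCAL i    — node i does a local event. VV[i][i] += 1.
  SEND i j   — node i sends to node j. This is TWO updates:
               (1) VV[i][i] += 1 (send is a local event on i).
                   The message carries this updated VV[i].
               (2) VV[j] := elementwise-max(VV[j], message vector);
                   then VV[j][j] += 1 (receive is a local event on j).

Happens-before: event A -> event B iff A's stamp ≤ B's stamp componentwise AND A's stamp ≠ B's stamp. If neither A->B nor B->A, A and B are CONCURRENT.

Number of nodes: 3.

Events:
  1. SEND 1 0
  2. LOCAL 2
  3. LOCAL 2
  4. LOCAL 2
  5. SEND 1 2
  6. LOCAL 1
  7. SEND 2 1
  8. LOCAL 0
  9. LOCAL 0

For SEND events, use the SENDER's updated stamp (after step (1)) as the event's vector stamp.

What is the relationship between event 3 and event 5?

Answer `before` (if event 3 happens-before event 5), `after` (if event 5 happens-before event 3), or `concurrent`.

Initial: VV[0]=[0, 0, 0]
Initial: VV[1]=[0, 0, 0]
Initial: VV[2]=[0, 0, 0]
Event 1: SEND 1->0: VV[1][1]++ -> VV[1]=[0, 1, 0], msg_vec=[0, 1, 0]; VV[0]=max(VV[0],msg_vec) then VV[0][0]++ -> VV[0]=[1, 1, 0]
Event 2: LOCAL 2: VV[2][2]++ -> VV[2]=[0, 0, 1]
Event 3: LOCAL 2: VV[2][2]++ -> VV[2]=[0, 0, 2]
Event 4: LOCAL 2: VV[2][2]++ -> VV[2]=[0, 0, 3]
Event 5: SEND 1->2: VV[1][1]++ -> VV[1]=[0, 2, 0], msg_vec=[0, 2, 0]; VV[2]=max(VV[2],msg_vec) then VV[2][2]++ -> VV[2]=[0, 2, 4]
Event 6: LOCAL 1: VV[1][1]++ -> VV[1]=[0, 3, 0]
Event 7: SEND 2->1: VV[2][2]++ -> VV[2]=[0, 2, 5], msg_vec=[0, 2, 5]; VV[1]=max(VV[1],msg_vec) then VV[1][1]++ -> VV[1]=[0, 4, 5]
Event 8: LOCAL 0: VV[0][0]++ -> VV[0]=[2, 1, 0]
Event 9: LOCAL 0: VV[0][0]++ -> VV[0]=[3, 1, 0]
Event 3 stamp: [0, 0, 2]
Event 5 stamp: [0, 2, 0]
[0, 0, 2] <= [0, 2, 0]? False
[0, 2, 0] <= [0, 0, 2]? False
Relation: concurrent

Answer: concurrent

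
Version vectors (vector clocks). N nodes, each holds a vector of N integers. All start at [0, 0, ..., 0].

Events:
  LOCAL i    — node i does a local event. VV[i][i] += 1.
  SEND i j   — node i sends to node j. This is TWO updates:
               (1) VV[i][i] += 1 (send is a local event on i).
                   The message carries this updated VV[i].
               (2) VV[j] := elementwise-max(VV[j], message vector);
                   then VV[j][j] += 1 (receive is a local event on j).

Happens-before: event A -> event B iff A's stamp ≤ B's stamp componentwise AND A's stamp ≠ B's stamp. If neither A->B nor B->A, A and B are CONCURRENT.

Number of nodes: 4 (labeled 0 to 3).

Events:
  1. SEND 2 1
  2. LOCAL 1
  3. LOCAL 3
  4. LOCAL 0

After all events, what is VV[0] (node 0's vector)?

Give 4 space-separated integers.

Initial: VV[0]=[0, 0, 0, 0]
Initial: VV[1]=[0, 0, 0, 0]
Initial: VV[2]=[0, 0, 0, 0]
Initial: VV[3]=[0, 0, 0, 0]
Event 1: SEND 2->1: VV[2][2]++ -> VV[2]=[0, 0, 1, 0], msg_vec=[0, 0, 1, 0]; VV[1]=max(VV[1],msg_vec) then VV[1][1]++ -> VV[1]=[0, 1, 1, 0]
Event 2: LOCAL 1: VV[1][1]++ -> VV[1]=[0, 2, 1, 0]
Event 3: LOCAL 3: VV[3][3]++ -> VV[3]=[0, 0, 0, 1]
Event 4: LOCAL 0: VV[0][0]++ -> VV[0]=[1, 0, 0, 0]
Final vectors: VV[0]=[1, 0, 0, 0]; VV[1]=[0, 2, 1, 0]; VV[2]=[0, 0, 1, 0]; VV[3]=[0, 0, 0, 1]

Answer: 1 0 0 0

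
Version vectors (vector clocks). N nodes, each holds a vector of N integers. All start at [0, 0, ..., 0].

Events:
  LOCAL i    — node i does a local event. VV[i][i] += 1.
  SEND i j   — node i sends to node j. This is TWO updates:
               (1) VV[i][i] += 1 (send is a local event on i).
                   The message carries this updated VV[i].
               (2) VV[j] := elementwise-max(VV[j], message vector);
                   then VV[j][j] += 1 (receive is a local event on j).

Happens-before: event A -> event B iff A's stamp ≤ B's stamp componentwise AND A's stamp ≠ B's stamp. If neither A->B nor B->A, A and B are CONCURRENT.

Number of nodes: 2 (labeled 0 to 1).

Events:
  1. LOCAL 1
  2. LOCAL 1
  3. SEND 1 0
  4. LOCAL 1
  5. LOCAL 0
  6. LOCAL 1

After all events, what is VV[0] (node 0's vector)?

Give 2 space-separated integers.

Initial: VV[0]=[0, 0]
Initial: VV[1]=[0, 0]
Event 1: LOCAL 1: VV[1][1]++ -> VV[1]=[0, 1]
Event 2: LOCAL 1: VV[1][1]++ -> VV[1]=[0, 2]
Event 3: SEND 1->0: VV[1][1]++ -> VV[1]=[0, 3], msg_vec=[0, 3]; VV[0]=max(VV[0],msg_vec) then VV[0][0]++ -> VV[0]=[1, 3]
Event 4: LOCAL 1: VV[1][1]++ -> VV[1]=[0, 4]
Event 5: LOCAL 0: VV[0][0]++ -> VV[0]=[2, 3]
Event 6: LOCAL 1: VV[1][1]++ -> VV[1]=[0, 5]
Final vectors: VV[0]=[2, 3]; VV[1]=[0, 5]

Answer: 2 3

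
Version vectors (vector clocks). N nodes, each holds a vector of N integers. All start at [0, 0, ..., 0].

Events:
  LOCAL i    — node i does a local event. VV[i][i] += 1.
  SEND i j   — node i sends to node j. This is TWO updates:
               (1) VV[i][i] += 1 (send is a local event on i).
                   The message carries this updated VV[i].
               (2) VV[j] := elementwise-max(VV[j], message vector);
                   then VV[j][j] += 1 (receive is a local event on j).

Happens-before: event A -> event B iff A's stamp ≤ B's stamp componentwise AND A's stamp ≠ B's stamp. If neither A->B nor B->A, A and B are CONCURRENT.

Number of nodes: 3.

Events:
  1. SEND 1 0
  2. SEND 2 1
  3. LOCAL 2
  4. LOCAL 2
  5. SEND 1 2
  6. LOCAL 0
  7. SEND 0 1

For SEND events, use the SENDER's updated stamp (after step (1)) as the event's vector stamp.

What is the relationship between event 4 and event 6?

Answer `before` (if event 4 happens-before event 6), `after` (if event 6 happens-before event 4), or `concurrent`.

Initial: VV[0]=[0, 0, 0]
Initial: VV[1]=[0, 0, 0]
Initial: VV[2]=[0, 0, 0]
Event 1: SEND 1->0: VV[1][1]++ -> VV[1]=[0, 1, 0], msg_vec=[0, 1, 0]; VV[0]=max(VV[0],msg_vec) then VV[0][0]++ -> VV[0]=[1, 1, 0]
Event 2: SEND 2->1: VV[2][2]++ -> VV[2]=[0, 0, 1], msg_vec=[0, 0, 1]; VV[1]=max(VV[1],msg_vec) then VV[1][1]++ -> VV[1]=[0, 2, 1]
Event 3: LOCAL 2: VV[2][2]++ -> VV[2]=[0, 0, 2]
Event 4: LOCAL 2: VV[2][2]++ -> VV[2]=[0, 0, 3]
Event 5: SEND 1->2: VV[1][1]++ -> VV[1]=[0, 3, 1], msg_vec=[0, 3, 1]; VV[2]=max(VV[2],msg_vec) then VV[2][2]++ -> VV[2]=[0, 3, 4]
Event 6: LOCAL 0: VV[0][0]++ -> VV[0]=[2, 1, 0]
Event 7: SEND 0->1: VV[0][0]++ -> VV[0]=[3, 1, 0], msg_vec=[3, 1, 0]; VV[1]=max(VV[1],msg_vec) then VV[1][1]++ -> VV[1]=[3, 4, 1]
Event 4 stamp: [0, 0, 3]
Event 6 stamp: [2, 1, 0]
[0, 0, 3] <= [2, 1, 0]? False
[2, 1, 0] <= [0, 0, 3]? False
Relation: concurrent

Answer: concurrent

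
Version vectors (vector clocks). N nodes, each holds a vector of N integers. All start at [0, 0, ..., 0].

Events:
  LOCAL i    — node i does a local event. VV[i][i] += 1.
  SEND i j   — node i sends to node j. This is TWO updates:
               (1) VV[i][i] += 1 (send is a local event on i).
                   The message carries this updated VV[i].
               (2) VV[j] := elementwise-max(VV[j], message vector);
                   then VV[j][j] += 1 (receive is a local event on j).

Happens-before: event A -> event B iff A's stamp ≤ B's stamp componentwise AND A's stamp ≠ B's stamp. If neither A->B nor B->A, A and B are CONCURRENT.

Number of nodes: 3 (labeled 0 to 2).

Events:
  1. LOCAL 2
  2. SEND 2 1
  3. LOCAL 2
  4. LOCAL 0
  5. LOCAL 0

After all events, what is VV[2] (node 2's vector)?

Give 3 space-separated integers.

Answer: 0 0 3

Derivation:
Initial: VV[0]=[0, 0, 0]
Initial: VV[1]=[0, 0, 0]
Initial: VV[2]=[0, 0, 0]
Event 1: LOCAL 2: VV[2][2]++ -> VV[2]=[0, 0, 1]
Event 2: SEND 2->1: VV[2][2]++ -> VV[2]=[0, 0, 2], msg_vec=[0, 0, 2]; VV[1]=max(VV[1],msg_vec) then VV[1][1]++ -> VV[1]=[0, 1, 2]
Event 3: LOCAL 2: VV[2][2]++ -> VV[2]=[0, 0, 3]
Event 4: LOCAL 0: VV[0][0]++ -> VV[0]=[1, 0, 0]
Event 5: LOCAL 0: VV[0][0]++ -> VV[0]=[2, 0, 0]
Final vectors: VV[0]=[2, 0, 0]; VV[1]=[0, 1, 2]; VV[2]=[0, 0, 3]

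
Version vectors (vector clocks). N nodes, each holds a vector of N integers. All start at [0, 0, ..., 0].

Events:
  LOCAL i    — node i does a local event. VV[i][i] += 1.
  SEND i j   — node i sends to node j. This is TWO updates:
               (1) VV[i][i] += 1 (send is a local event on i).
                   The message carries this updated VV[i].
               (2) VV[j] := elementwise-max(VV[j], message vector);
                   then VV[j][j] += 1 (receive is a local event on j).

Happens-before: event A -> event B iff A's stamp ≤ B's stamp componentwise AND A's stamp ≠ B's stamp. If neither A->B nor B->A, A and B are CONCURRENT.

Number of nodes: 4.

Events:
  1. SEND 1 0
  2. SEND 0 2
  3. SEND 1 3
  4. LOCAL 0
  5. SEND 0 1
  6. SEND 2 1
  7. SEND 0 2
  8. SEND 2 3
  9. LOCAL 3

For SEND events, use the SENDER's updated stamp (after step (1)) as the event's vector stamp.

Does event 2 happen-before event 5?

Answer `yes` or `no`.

Initial: VV[0]=[0, 0, 0, 0]
Initial: VV[1]=[0, 0, 0, 0]
Initial: VV[2]=[0, 0, 0, 0]
Initial: VV[3]=[0, 0, 0, 0]
Event 1: SEND 1->0: VV[1][1]++ -> VV[1]=[0, 1, 0, 0], msg_vec=[0, 1, 0, 0]; VV[0]=max(VV[0],msg_vec) then VV[0][0]++ -> VV[0]=[1, 1, 0, 0]
Event 2: SEND 0->2: VV[0][0]++ -> VV[0]=[2, 1, 0, 0], msg_vec=[2, 1, 0, 0]; VV[2]=max(VV[2],msg_vec) then VV[2][2]++ -> VV[2]=[2, 1, 1, 0]
Event 3: SEND 1->3: VV[1][1]++ -> VV[1]=[0, 2, 0, 0], msg_vec=[0, 2, 0, 0]; VV[3]=max(VV[3],msg_vec) then VV[3][3]++ -> VV[3]=[0, 2, 0, 1]
Event 4: LOCAL 0: VV[0][0]++ -> VV[0]=[3, 1, 0, 0]
Event 5: SEND 0->1: VV[0][0]++ -> VV[0]=[4, 1, 0, 0], msg_vec=[4, 1, 0, 0]; VV[1]=max(VV[1],msg_vec) then VV[1][1]++ -> VV[1]=[4, 3, 0, 0]
Event 6: SEND 2->1: VV[2][2]++ -> VV[2]=[2, 1, 2, 0], msg_vec=[2, 1, 2, 0]; VV[1]=max(VV[1],msg_vec) then VV[1][1]++ -> VV[1]=[4, 4, 2, 0]
Event 7: SEND 0->2: VV[0][0]++ -> VV[0]=[5, 1, 0, 0], msg_vec=[5, 1, 0, 0]; VV[2]=max(VV[2],msg_vec) then VV[2][2]++ -> VV[2]=[5, 1, 3, 0]
Event 8: SEND 2->3: VV[2][2]++ -> VV[2]=[5, 1, 4, 0], msg_vec=[5, 1, 4, 0]; VV[3]=max(VV[3],msg_vec) then VV[3][3]++ -> VV[3]=[5, 2, 4, 2]
Event 9: LOCAL 3: VV[3][3]++ -> VV[3]=[5, 2, 4, 3]
Event 2 stamp: [2, 1, 0, 0]
Event 5 stamp: [4, 1, 0, 0]
[2, 1, 0, 0] <= [4, 1, 0, 0]? True. Equal? False. Happens-before: True

Answer: yes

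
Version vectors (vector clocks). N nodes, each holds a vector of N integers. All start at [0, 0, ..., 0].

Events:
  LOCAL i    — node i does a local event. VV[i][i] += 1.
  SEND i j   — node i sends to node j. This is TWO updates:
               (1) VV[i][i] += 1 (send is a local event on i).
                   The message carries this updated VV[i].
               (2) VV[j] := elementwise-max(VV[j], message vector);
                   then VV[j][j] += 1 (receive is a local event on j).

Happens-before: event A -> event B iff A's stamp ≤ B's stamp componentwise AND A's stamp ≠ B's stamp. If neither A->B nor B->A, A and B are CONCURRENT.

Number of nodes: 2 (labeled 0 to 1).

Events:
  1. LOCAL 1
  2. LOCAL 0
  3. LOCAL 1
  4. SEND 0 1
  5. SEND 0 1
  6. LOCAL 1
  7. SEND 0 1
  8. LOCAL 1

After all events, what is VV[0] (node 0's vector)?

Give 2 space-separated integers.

Initial: VV[0]=[0, 0]
Initial: VV[1]=[0, 0]
Event 1: LOCAL 1: VV[1][1]++ -> VV[1]=[0, 1]
Event 2: LOCAL 0: VV[0][0]++ -> VV[0]=[1, 0]
Event 3: LOCAL 1: VV[1][1]++ -> VV[1]=[0, 2]
Event 4: SEND 0->1: VV[0][0]++ -> VV[0]=[2, 0], msg_vec=[2, 0]; VV[1]=max(VV[1],msg_vec) then VV[1][1]++ -> VV[1]=[2, 3]
Event 5: SEND 0->1: VV[0][0]++ -> VV[0]=[3, 0], msg_vec=[3, 0]; VV[1]=max(VV[1],msg_vec) then VV[1][1]++ -> VV[1]=[3, 4]
Event 6: LOCAL 1: VV[1][1]++ -> VV[1]=[3, 5]
Event 7: SEND 0->1: VV[0][0]++ -> VV[0]=[4, 0], msg_vec=[4, 0]; VV[1]=max(VV[1],msg_vec) then VV[1][1]++ -> VV[1]=[4, 6]
Event 8: LOCAL 1: VV[1][1]++ -> VV[1]=[4, 7]
Final vectors: VV[0]=[4, 0]; VV[1]=[4, 7]

Answer: 4 0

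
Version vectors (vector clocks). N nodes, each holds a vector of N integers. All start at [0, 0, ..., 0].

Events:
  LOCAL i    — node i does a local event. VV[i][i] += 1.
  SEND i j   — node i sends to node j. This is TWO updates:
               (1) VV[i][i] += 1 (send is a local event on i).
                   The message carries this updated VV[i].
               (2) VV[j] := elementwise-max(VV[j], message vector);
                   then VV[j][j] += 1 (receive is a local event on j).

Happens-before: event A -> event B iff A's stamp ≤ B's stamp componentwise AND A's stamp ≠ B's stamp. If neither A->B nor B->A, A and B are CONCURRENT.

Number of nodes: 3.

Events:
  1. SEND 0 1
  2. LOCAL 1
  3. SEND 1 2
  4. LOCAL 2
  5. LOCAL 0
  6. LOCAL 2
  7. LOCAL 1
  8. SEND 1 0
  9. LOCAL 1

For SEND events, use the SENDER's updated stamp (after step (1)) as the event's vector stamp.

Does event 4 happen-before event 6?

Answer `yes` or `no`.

Answer: yes

Derivation:
Initial: VV[0]=[0, 0, 0]
Initial: VV[1]=[0, 0, 0]
Initial: VV[2]=[0, 0, 0]
Event 1: SEND 0->1: VV[0][0]++ -> VV[0]=[1, 0, 0], msg_vec=[1, 0, 0]; VV[1]=max(VV[1],msg_vec) then VV[1][1]++ -> VV[1]=[1, 1, 0]
Event 2: LOCAL 1: VV[1][1]++ -> VV[1]=[1, 2, 0]
Event 3: SEND 1->2: VV[1][1]++ -> VV[1]=[1, 3, 0], msg_vec=[1, 3, 0]; VV[2]=max(VV[2],msg_vec) then VV[2][2]++ -> VV[2]=[1, 3, 1]
Event 4: LOCAL 2: VV[2][2]++ -> VV[2]=[1, 3, 2]
Event 5: LOCAL 0: VV[0][0]++ -> VV[0]=[2, 0, 0]
Event 6: LOCAL 2: VV[2][2]++ -> VV[2]=[1, 3, 3]
Event 7: LOCAL 1: VV[1][1]++ -> VV[1]=[1, 4, 0]
Event 8: SEND 1->0: VV[1][1]++ -> VV[1]=[1, 5, 0], msg_vec=[1, 5, 0]; VV[0]=max(VV[0],msg_vec) then VV[0][0]++ -> VV[0]=[3, 5, 0]
Event 9: LOCAL 1: VV[1][1]++ -> VV[1]=[1, 6, 0]
Event 4 stamp: [1, 3, 2]
Event 6 stamp: [1, 3, 3]
[1, 3, 2] <= [1, 3, 3]? True. Equal? False. Happens-before: True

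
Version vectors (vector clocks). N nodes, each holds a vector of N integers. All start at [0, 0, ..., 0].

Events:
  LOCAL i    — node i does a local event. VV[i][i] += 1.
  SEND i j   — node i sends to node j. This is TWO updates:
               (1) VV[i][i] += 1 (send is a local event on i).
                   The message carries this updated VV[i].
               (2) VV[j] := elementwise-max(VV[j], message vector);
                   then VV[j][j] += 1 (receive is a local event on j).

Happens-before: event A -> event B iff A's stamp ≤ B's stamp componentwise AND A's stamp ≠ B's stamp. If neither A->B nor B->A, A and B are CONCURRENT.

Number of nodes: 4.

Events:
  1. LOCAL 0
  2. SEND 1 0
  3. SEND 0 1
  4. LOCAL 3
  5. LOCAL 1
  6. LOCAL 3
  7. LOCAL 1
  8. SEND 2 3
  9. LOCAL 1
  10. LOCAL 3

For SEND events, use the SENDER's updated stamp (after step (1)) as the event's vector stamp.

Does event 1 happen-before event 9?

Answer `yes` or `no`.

Initial: VV[0]=[0, 0, 0, 0]
Initial: VV[1]=[0, 0, 0, 0]
Initial: VV[2]=[0, 0, 0, 0]
Initial: VV[3]=[0, 0, 0, 0]
Event 1: LOCAL 0: VV[0][0]++ -> VV[0]=[1, 0, 0, 0]
Event 2: SEND 1->0: VV[1][1]++ -> VV[1]=[0, 1, 0, 0], msg_vec=[0, 1, 0, 0]; VV[0]=max(VV[0],msg_vec) then VV[0][0]++ -> VV[0]=[2, 1, 0, 0]
Event 3: SEND 0->1: VV[0][0]++ -> VV[0]=[3, 1, 0, 0], msg_vec=[3, 1, 0, 0]; VV[1]=max(VV[1],msg_vec) then VV[1][1]++ -> VV[1]=[3, 2, 0, 0]
Event 4: LOCAL 3: VV[3][3]++ -> VV[3]=[0, 0, 0, 1]
Event 5: LOCAL 1: VV[1][1]++ -> VV[1]=[3, 3, 0, 0]
Event 6: LOCAL 3: VV[3][3]++ -> VV[3]=[0, 0, 0, 2]
Event 7: LOCAL 1: VV[1][1]++ -> VV[1]=[3, 4, 0, 0]
Event 8: SEND 2->3: VV[2][2]++ -> VV[2]=[0, 0, 1, 0], msg_vec=[0, 0, 1, 0]; VV[3]=max(VV[3],msg_vec) then VV[3][3]++ -> VV[3]=[0, 0, 1, 3]
Event 9: LOCAL 1: VV[1][1]++ -> VV[1]=[3, 5, 0, 0]
Event 10: LOCAL 3: VV[3][3]++ -> VV[3]=[0, 0, 1, 4]
Event 1 stamp: [1, 0, 0, 0]
Event 9 stamp: [3, 5, 0, 0]
[1, 0, 0, 0] <= [3, 5, 0, 0]? True. Equal? False. Happens-before: True

Answer: yes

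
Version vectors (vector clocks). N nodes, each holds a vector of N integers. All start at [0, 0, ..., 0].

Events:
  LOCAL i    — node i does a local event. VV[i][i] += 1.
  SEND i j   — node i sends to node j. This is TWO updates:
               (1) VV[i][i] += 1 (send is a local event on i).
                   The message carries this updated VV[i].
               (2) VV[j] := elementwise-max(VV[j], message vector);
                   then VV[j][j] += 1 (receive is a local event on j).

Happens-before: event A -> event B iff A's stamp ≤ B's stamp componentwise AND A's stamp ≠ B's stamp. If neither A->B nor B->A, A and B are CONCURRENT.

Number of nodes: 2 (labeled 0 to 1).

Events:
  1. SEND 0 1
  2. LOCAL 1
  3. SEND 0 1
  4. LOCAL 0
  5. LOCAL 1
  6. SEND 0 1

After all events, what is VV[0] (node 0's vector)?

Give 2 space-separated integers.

Answer: 4 0

Derivation:
Initial: VV[0]=[0, 0]
Initial: VV[1]=[0, 0]
Event 1: SEND 0->1: VV[0][0]++ -> VV[0]=[1, 0], msg_vec=[1, 0]; VV[1]=max(VV[1],msg_vec) then VV[1][1]++ -> VV[1]=[1, 1]
Event 2: LOCAL 1: VV[1][1]++ -> VV[1]=[1, 2]
Event 3: SEND 0->1: VV[0][0]++ -> VV[0]=[2, 0], msg_vec=[2, 0]; VV[1]=max(VV[1],msg_vec) then VV[1][1]++ -> VV[1]=[2, 3]
Event 4: LOCAL 0: VV[0][0]++ -> VV[0]=[3, 0]
Event 5: LOCAL 1: VV[1][1]++ -> VV[1]=[2, 4]
Event 6: SEND 0->1: VV[0][0]++ -> VV[0]=[4, 0], msg_vec=[4, 0]; VV[1]=max(VV[1],msg_vec) then VV[1][1]++ -> VV[1]=[4, 5]
Final vectors: VV[0]=[4, 0]; VV[1]=[4, 5]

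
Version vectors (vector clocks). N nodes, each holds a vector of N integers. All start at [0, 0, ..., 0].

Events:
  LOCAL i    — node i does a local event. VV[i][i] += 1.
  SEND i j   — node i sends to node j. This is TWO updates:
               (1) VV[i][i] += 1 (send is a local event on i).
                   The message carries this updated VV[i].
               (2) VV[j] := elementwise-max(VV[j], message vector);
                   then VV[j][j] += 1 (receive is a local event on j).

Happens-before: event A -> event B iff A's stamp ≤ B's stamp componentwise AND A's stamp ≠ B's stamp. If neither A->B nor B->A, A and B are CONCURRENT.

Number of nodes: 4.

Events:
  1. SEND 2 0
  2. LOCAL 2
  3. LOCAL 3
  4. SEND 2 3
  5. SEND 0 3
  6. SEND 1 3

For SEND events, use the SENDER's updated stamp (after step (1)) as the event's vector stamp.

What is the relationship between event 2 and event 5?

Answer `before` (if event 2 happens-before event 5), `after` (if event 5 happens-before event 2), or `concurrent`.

Answer: concurrent

Derivation:
Initial: VV[0]=[0, 0, 0, 0]
Initial: VV[1]=[0, 0, 0, 0]
Initial: VV[2]=[0, 0, 0, 0]
Initial: VV[3]=[0, 0, 0, 0]
Event 1: SEND 2->0: VV[2][2]++ -> VV[2]=[0, 0, 1, 0], msg_vec=[0, 0, 1, 0]; VV[0]=max(VV[0],msg_vec) then VV[0][0]++ -> VV[0]=[1, 0, 1, 0]
Event 2: LOCAL 2: VV[2][2]++ -> VV[2]=[0, 0, 2, 0]
Event 3: LOCAL 3: VV[3][3]++ -> VV[3]=[0, 0, 0, 1]
Event 4: SEND 2->3: VV[2][2]++ -> VV[2]=[0, 0, 3, 0], msg_vec=[0, 0, 3, 0]; VV[3]=max(VV[3],msg_vec) then VV[3][3]++ -> VV[3]=[0, 0, 3, 2]
Event 5: SEND 0->3: VV[0][0]++ -> VV[0]=[2, 0, 1, 0], msg_vec=[2, 0, 1, 0]; VV[3]=max(VV[3],msg_vec) then VV[3][3]++ -> VV[3]=[2, 0, 3, 3]
Event 6: SEND 1->3: VV[1][1]++ -> VV[1]=[0, 1, 0, 0], msg_vec=[0, 1, 0, 0]; VV[3]=max(VV[3],msg_vec) then VV[3][3]++ -> VV[3]=[2, 1, 3, 4]
Event 2 stamp: [0, 0, 2, 0]
Event 5 stamp: [2, 0, 1, 0]
[0, 0, 2, 0] <= [2, 0, 1, 0]? False
[2, 0, 1, 0] <= [0, 0, 2, 0]? False
Relation: concurrent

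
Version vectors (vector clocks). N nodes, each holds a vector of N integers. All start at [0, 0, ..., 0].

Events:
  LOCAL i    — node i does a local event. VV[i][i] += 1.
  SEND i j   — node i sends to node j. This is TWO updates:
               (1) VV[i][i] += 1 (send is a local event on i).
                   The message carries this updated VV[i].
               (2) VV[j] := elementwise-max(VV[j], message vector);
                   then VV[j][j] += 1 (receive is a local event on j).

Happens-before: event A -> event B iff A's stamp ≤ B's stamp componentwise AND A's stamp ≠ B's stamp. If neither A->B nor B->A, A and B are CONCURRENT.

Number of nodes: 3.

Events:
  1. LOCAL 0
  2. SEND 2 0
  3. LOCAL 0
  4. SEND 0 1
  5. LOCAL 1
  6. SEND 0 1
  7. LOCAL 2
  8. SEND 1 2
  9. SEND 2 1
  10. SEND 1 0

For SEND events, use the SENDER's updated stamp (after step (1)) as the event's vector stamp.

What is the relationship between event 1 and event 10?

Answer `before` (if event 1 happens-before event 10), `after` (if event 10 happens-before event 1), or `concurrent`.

Initial: VV[0]=[0, 0, 0]
Initial: VV[1]=[0, 0, 0]
Initial: VV[2]=[0, 0, 0]
Event 1: LOCAL 0: VV[0][0]++ -> VV[0]=[1, 0, 0]
Event 2: SEND 2->0: VV[2][2]++ -> VV[2]=[0, 0, 1], msg_vec=[0, 0, 1]; VV[0]=max(VV[0],msg_vec) then VV[0][0]++ -> VV[0]=[2, 0, 1]
Event 3: LOCAL 0: VV[0][0]++ -> VV[0]=[3, 0, 1]
Event 4: SEND 0->1: VV[0][0]++ -> VV[0]=[4, 0, 1], msg_vec=[4, 0, 1]; VV[1]=max(VV[1],msg_vec) then VV[1][1]++ -> VV[1]=[4, 1, 1]
Event 5: LOCAL 1: VV[1][1]++ -> VV[1]=[4, 2, 1]
Event 6: SEND 0->1: VV[0][0]++ -> VV[0]=[5, 0, 1], msg_vec=[5, 0, 1]; VV[1]=max(VV[1],msg_vec) then VV[1][1]++ -> VV[1]=[5, 3, 1]
Event 7: LOCAL 2: VV[2][2]++ -> VV[2]=[0, 0, 2]
Event 8: SEND 1->2: VV[1][1]++ -> VV[1]=[5, 4, 1], msg_vec=[5, 4, 1]; VV[2]=max(VV[2],msg_vec) then VV[2][2]++ -> VV[2]=[5, 4, 3]
Event 9: SEND 2->1: VV[2][2]++ -> VV[2]=[5, 4, 4], msg_vec=[5, 4, 4]; VV[1]=max(VV[1],msg_vec) then VV[1][1]++ -> VV[1]=[5, 5, 4]
Event 10: SEND 1->0: VV[1][1]++ -> VV[1]=[5, 6, 4], msg_vec=[5, 6, 4]; VV[0]=max(VV[0],msg_vec) then VV[0][0]++ -> VV[0]=[6, 6, 4]
Event 1 stamp: [1, 0, 0]
Event 10 stamp: [5, 6, 4]
[1, 0, 0] <= [5, 6, 4]? True
[5, 6, 4] <= [1, 0, 0]? False
Relation: before

Answer: before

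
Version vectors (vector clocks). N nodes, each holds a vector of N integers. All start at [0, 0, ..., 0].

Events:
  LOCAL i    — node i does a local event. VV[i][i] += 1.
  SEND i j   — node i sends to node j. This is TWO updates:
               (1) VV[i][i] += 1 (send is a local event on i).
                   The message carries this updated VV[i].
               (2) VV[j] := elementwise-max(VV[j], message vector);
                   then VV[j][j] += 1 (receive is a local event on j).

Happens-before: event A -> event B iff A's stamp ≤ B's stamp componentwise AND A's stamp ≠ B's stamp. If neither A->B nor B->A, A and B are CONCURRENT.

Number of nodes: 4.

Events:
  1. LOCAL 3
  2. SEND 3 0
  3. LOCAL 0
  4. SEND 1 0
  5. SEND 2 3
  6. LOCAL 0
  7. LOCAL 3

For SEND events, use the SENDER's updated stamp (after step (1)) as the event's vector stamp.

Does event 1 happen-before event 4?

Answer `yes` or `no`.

Answer: no

Derivation:
Initial: VV[0]=[0, 0, 0, 0]
Initial: VV[1]=[0, 0, 0, 0]
Initial: VV[2]=[0, 0, 0, 0]
Initial: VV[3]=[0, 0, 0, 0]
Event 1: LOCAL 3: VV[3][3]++ -> VV[3]=[0, 0, 0, 1]
Event 2: SEND 3->0: VV[3][3]++ -> VV[3]=[0, 0, 0, 2], msg_vec=[0, 0, 0, 2]; VV[0]=max(VV[0],msg_vec) then VV[0][0]++ -> VV[0]=[1, 0, 0, 2]
Event 3: LOCAL 0: VV[0][0]++ -> VV[0]=[2, 0, 0, 2]
Event 4: SEND 1->0: VV[1][1]++ -> VV[1]=[0, 1, 0, 0], msg_vec=[0, 1, 0, 0]; VV[0]=max(VV[0],msg_vec) then VV[0][0]++ -> VV[0]=[3, 1, 0, 2]
Event 5: SEND 2->3: VV[2][2]++ -> VV[2]=[0, 0, 1, 0], msg_vec=[0, 0, 1, 0]; VV[3]=max(VV[3],msg_vec) then VV[3][3]++ -> VV[3]=[0, 0, 1, 3]
Event 6: LOCAL 0: VV[0][0]++ -> VV[0]=[4, 1, 0, 2]
Event 7: LOCAL 3: VV[3][3]++ -> VV[3]=[0, 0, 1, 4]
Event 1 stamp: [0, 0, 0, 1]
Event 4 stamp: [0, 1, 0, 0]
[0, 0, 0, 1] <= [0, 1, 0, 0]? False. Equal? False. Happens-before: False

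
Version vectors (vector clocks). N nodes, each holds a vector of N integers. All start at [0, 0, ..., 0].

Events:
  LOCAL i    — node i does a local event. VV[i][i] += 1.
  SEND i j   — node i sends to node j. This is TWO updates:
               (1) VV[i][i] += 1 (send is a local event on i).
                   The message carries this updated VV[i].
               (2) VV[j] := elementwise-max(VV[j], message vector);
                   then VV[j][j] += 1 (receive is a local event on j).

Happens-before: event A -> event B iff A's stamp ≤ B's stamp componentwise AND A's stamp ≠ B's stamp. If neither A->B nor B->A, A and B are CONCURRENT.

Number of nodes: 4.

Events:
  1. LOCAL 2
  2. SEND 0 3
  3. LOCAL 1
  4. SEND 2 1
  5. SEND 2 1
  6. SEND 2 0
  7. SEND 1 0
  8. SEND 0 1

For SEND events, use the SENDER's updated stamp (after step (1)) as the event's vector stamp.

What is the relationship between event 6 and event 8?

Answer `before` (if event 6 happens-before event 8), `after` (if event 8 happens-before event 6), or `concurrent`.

Answer: before

Derivation:
Initial: VV[0]=[0, 0, 0, 0]
Initial: VV[1]=[0, 0, 0, 0]
Initial: VV[2]=[0, 0, 0, 0]
Initial: VV[3]=[0, 0, 0, 0]
Event 1: LOCAL 2: VV[2][2]++ -> VV[2]=[0, 0, 1, 0]
Event 2: SEND 0->3: VV[0][0]++ -> VV[0]=[1, 0, 0, 0], msg_vec=[1, 0, 0, 0]; VV[3]=max(VV[3],msg_vec) then VV[3][3]++ -> VV[3]=[1, 0, 0, 1]
Event 3: LOCAL 1: VV[1][1]++ -> VV[1]=[0, 1, 0, 0]
Event 4: SEND 2->1: VV[2][2]++ -> VV[2]=[0, 0, 2, 0], msg_vec=[0, 0, 2, 0]; VV[1]=max(VV[1],msg_vec) then VV[1][1]++ -> VV[1]=[0, 2, 2, 0]
Event 5: SEND 2->1: VV[2][2]++ -> VV[2]=[0, 0, 3, 0], msg_vec=[0, 0, 3, 0]; VV[1]=max(VV[1],msg_vec) then VV[1][1]++ -> VV[1]=[0, 3, 3, 0]
Event 6: SEND 2->0: VV[2][2]++ -> VV[2]=[0, 0, 4, 0], msg_vec=[0, 0, 4, 0]; VV[0]=max(VV[0],msg_vec) then VV[0][0]++ -> VV[0]=[2, 0, 4, 0]
Event 7: SEND 1->0: VV[1][1]++ -> VV[1]=[0, 4, 3, 0], msg_vec=[0, 4, 3, 0]; VV[0]=max(VV[0],msg_vec) then VV[0][0]++ -> VV[0]=[3, 4, 4, 0]
Event 8: SEND 0->1: VV[0][0]++ -> VV[0]=[4, 4, 4, 0], msg_vec=[4, 4, 4, 0]; VV[1]=max(VV[1],msg_vec) then VV[1][1]++ -> VV[1]=[4, 5, 4, 0]
Event 6 stamp: [0, 0, 4, 0]
Event 8 stamp: [4, 4, 4, 0]
[0, 0, 4, 0] <= [4, 4, 4, 0]? True
[4, 4, 4, 0] <= [0, 0, 4, 0]? False
Relation: before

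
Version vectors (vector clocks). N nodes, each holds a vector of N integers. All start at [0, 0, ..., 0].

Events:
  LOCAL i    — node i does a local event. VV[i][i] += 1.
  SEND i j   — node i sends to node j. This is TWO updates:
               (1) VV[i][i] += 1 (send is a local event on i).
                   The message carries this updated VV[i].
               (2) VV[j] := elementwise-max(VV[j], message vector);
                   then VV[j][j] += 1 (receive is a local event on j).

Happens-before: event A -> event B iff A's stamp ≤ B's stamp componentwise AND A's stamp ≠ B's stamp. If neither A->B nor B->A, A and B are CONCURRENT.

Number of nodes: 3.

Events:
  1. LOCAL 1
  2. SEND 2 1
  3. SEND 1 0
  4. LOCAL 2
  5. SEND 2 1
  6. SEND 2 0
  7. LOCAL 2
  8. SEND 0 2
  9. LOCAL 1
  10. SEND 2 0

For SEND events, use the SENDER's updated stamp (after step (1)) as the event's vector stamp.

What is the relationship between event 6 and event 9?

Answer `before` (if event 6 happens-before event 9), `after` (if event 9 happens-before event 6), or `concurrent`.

Answer: concurrent

Derivation:
Initial: VV[0]=[0, 0, 0]
Initial: VV[1]=[0, 0, 0]
Initial: VV[2]=[0, 0, 0]
Event 1: LOCAL 1: VV[1][1]++ -> VV[1]=[0, 1, 0]
Event 2: SEND 2->1: VV[2][2]++ -> VV[2]=[0, 0, 1], msg_vec=[0, 0, 1]; VV[1]=max(VV[1],msg_vec) then VV[1][1]++ -> VV[1]=[0, 2, 1]
Event 3: SEND 1->0: VV[1][1]++ -> VV[1]=[0, 3, 1], msg_vec=[0, 3, 1]; VV[0]=max(VV[0],msg_vec) then VV[0][0]++ -> VV[0]=[1, 3, 1]
Event 4: LOCAL 2: VV[2][2]++ -> VV[2]=[0, 0, 2]
Event 5: SEND 2->1: VV[2][2]++ -> VV[2]=[0, 0, 3], msg_vec=[0, 0, 3]; VV[1]=max(VV[1],msg_vec) then VV[1][1]++ -> VV[1]=[0, 4, 3]
Event 6: SEND 2->0: VV[2][2]++ -> VV[2]=[0, 0, 4], msg_vec=[0, 0, 4]; VV[0]=max(VV[0],msg_vec) then VV[0][0]++ -> VV[0]=[2, 3, 4]
Event 7: LOCAL 2: VV[2][2]++ -> VV[2]=[0, 0, 5]
Event 8: SEND 0->2: VV[0][0]++ -> VV[0]=[3, 3, 4], msg_vec=[3, 3, 4]; VV[2]=max(VV[2],msg_vec) then VV[2][2]++ -> VV[2]=[3, 3, 6]
Event 9: LOCAL 1: VV[1][1]++ -> VV[1]=[0, 5, 3]
Event 10: SEND 2->0: VV[2][2]++ -> VV[2]=[3, 3, 7], msg_vec=[3, 3, 7]; VV[0]=max(VV[0],msg_vec) then VV[0][0]++ -> VV[0]=[4, 3, 7]
Event 6 stamp: [0, 0, 4]
Event 9 stamp: [0, 5, 3]
[0, 0, 4] <= [0, 5, 3]? False
[0, 5, 3] <= [0, 0, 4]? False
Relation: concurrent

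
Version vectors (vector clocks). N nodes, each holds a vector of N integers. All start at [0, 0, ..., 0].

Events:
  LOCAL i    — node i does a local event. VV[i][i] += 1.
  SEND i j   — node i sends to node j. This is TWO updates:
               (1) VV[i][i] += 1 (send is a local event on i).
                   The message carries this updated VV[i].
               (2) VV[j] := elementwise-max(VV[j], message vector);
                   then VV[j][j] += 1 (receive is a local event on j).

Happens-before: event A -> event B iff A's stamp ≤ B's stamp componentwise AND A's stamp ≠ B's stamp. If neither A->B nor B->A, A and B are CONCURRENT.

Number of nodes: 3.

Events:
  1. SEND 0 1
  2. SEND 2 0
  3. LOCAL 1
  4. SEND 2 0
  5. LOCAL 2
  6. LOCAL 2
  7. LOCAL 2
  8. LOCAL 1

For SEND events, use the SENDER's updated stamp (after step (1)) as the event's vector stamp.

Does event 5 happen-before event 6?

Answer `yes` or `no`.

Answer: yes

Derivation:
Initial: VV[0]=[0, 0, 0]
Initial: VV[1]=[0, 0, 0]
Initial: VV[2]=[0, 0, 0]
Event 1: SEND 0->1: VV[0][0]++ -> VV[0]=[1, 0, 0], msg_vec=[1, 0, 0]; VV[1]=max(VV[1],msg_vec) then VV[1][1]++ -> VV[1]=[1, 1, 0]
Event 2: SEND 2->0: VV[2][2]++ -> VV[2]=[0, 0, 1], msg_vec=[0, 0, 1]; VV[0]=max(VV[0],msg_vec) then VV[0][0]++ -> VV[0]=[2, 0, 1]
Event 3: LOCAL 1: VV[1][1]++ -> VV[1]=[1, 2, 0]
Event 4: SEND 2->0: VV[2][2]++ -> VV[2]=[0, 0, 2], msg_vec=[0, 0, 2]; VV[0]=max(VV[0],msg_vec) then VV[0][0]++ -> VV[0]=[3, 0, 2]
Event 5: LOCAL 2: VV[2][2]++ -> VV[2]=[0, 0, 3]
Event 6: LOCAL 2: VV[2][2]++ -> VV[2]=[0, 0, 4]
Event 7: LOCAL 2: VV[2][2]++ -> VV[2]=[0, 0, 5]
Event 8: LOCAL 1: VV[1][1]++ -> VV[1]=[1, 3, 0]
Event 5 stamp: [0, 0, 3]
Event 6 stamp: [0, 0, 4]
[0, 0, 3] <= [0, 0, 4]? True. Equal? False. Happens-before: True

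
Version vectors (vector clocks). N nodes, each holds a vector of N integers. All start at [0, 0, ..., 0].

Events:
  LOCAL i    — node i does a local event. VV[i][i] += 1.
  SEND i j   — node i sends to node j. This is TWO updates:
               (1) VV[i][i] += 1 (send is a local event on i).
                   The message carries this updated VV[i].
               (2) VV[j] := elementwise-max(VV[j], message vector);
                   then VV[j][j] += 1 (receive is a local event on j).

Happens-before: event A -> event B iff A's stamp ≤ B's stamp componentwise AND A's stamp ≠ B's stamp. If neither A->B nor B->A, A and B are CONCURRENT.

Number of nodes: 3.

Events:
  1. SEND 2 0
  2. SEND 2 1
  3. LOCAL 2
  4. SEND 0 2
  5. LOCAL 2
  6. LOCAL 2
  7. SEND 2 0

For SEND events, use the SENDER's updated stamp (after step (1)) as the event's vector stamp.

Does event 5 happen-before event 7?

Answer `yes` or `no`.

Initial: VV[0]=[0, 0, 0]
Initial: VV[1]=[0, 0, 0]
Initial: VV[2]=[0, 0, 0]
Event 1: SEND 2->0: VV[2][2]++ -> VV[2]=[0, 0, 1], msg_vec=[0, 0, 1]; VV[0]=max(VV[0],msg_vec) then VV[0][0]++ -> VV[0]=[1, 0, 1]
Event 2: SEND 2->1: VV[2][2]++ -> VV[2]=[0, 0, 2], msg_vec=[0, 0, 2]; VV[1]=max(VV[1],msg_vec) then VV[1][1]++ -> VV[1]=[0, 1, 2]
Event 3: LOCAL 2: VV[2][2]++ -> VV[2]=[0, 0, 3]
Event 4: SEND 0->2: VV[0][0]++ -> VV[0]=[2, 0, 1], msg_vec=[2, 0, 1]; VV[2]=max(VV[2],msg_vec) then VV[2][2]++ -> VV[2]=[2, 0, 4]
Event 5: LOCAL 2: VV[2][2]++ -> VV[2]=[2, 0, 5]
Event 6: LOCAL 2: VV[2][2]++ -> VV[2]=[2, 0, 6]
Event 7: SEND 2->0: VV[2][2]++ -> VV[2]=[2, 0, 7], msg_vec=[2, 0, 7]; VV[0]=max(VV[0],msg_vec) then VV[0][0]++ -> VV[0]=[3, 0, 7]
Event 5 stamp: [2, 0, 5]
Event 7 stamp: [2, 0, 7]
[2, 0, 5] <= [2, 0, 7]? True. Equal? False. Happens-before: True

Answer: yes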